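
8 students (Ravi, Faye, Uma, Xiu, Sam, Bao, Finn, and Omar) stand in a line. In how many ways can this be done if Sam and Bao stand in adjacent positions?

10080

Glue Sam and Bao into one block (2 internal orders), leaving 7 units to arrange in a row.
That gives 2 × 7! = 2 × 5040 = 10080.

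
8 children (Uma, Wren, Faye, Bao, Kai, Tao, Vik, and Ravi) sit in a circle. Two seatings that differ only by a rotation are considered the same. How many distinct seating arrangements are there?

Fix one person's seat to break rotational symmetry; the remaining 7 people can be arranged in (7)! = 5040 ways.

5040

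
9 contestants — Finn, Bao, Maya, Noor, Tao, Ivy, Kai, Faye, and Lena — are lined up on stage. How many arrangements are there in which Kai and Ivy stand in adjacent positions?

Treat {Kai, Ivy} as a single unit. There are 8 units to order, and the pair itself can be ordered 2 ways.
That gives 2 × 8! = 2 × 40320 = 80640.

80640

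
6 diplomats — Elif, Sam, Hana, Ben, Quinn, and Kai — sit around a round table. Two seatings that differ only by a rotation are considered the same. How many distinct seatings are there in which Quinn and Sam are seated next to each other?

48

Treat {Quinn, Sam} as one unit (2 internal orders) and seat the resulting 5 units around the table: (4)! circular arrangements.
So 2 × (4)! = 2 × 24 = 48.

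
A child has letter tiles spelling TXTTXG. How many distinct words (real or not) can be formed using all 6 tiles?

60

The 6 letters of TXTTXG have repeats: T appearing 3 times and X appearing twice.
The number of distinct arrangements is 6!/(3!·2!) = 720/12 = 60.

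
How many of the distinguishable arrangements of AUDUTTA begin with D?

90

Fix D in the first position and arrange the remaining 6 letters.
Those 6 letters have A appearing twice, T appearing twice, and U appearing twice, giving (6)!/(2!·2!·2!) = 90.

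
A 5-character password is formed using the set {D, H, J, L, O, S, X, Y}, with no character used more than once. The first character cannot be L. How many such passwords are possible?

The first character has 8−1 = 7 choices (anything except L).
The remaining 4 characters are filled from the other 7 symbols without repetition: 7 × 6 × 5 × 4 = 840.
Total: 7 × 840 = 5880.

5880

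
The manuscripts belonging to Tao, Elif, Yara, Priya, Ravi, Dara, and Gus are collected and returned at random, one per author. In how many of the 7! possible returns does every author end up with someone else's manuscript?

Let Aᵢ be the assignments in which author i gets their own manuscript. We want the size of the complement of A₁∪…∪A_7.
By inclusion–exclusion this is Σ_{j=0}^{7} (−1)^j C(7,j)·(7−j)!.
Computing: 5040 − 5040 + 2520 − 840 + 210 − 42 + 7 − 1 = 1854.

1854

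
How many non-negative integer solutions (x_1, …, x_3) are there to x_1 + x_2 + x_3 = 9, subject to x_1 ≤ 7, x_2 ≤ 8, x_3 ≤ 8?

50

Ignoring the caps, the number of non-negative solutions to x_1+…+x_3 = 9 is C(11,2) = 55.
Subtract solutions that violate a single cap (substitute x_i' = x_i − (cap_i+1)): x_1 ≥ 8 gives C(3,2) = 3; x_2 ≥ 9 gives C(2,2) = 1; x_3 ≥ 9 gives C(2,2) = 1. Together 5.
No two caps can be exceeded simultaneously, so the pair terms are all 0.
By inclusion–exclusion the count is 55 − 5 + 0 = 50.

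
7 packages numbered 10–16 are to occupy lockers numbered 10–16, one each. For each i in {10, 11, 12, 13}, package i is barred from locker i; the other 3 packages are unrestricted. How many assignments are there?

2790

Let Aᵢ (for 10 ≤ i ≤ 13) be the placements that put package i in its forbidden locker. Any j of these fix j positions, leaving (7−j)! ways to fill the rest, and there are C(4,j) ways to pick which j.
By inclusion–exclusion, the number of valid placements is Σ_{j=0}^{4} (−1)^j C(4,j)·(7−j)!.
Computing: 5040 − 2880 + 720 − 96 + 6 = 2790.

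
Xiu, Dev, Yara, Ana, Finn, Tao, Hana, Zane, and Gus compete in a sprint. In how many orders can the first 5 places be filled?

This is an ordered selection of 5 from 9: P(9,5).
That gives 9 × 8 × 7 × 6 × 5 = 15120.

15120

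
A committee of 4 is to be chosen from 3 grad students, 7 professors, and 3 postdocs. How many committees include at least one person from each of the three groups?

Unrestricted: C(13,4) = 715 ways to pick any 4 of the 13.
Subtract selections that omit an entire group: no grad students → C(10,4) = 210; no professors → C(6,4) = 15; no postdocs → C(10,4) = 210.
Add back selections omitting two groups (i.e. drawn from a single group): C(3,4) + C(7,4) + C(3,4) = 35.
By inclusion–exclusion: 715 − 435 + 35 = 315.

315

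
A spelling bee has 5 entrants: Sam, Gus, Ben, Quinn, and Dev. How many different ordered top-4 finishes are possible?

120

This is an ordered selection of 4 from 5: P(5,4).
That gives 5 × 4 × 3 × 2 = 120.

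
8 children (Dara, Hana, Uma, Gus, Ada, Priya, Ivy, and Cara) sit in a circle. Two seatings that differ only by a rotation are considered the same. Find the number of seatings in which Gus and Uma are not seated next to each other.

Without the restriction there are (7)! = 5040 seatings.
Seatings with Gus beside Uma: treat them as a block with 2 internal orders, giving 2 × (6)! = 1440.
Subtracting, 5040 − 1440 = 3600.

3600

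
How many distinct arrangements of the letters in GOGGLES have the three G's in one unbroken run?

120

Treat the 3 copies of G as a single block. The multiset to arrange is then {GGG, E, L, O, S}, 5 items in all.
All 5 items are distinct, so there are (5)! = 120 arrangements.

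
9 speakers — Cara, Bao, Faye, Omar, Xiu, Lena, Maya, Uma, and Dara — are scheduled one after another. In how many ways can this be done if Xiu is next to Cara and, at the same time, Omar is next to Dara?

Treat {Xiu,Cara} as one block (2 orders) and {Omar,Dara} as another (2 orders).
That leaves 7 units to arrange: 2 × 2 × 7! = 4 × 5040 = 20160.

20160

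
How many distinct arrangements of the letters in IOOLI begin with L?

With the first slot taken by L, it remains to arrange the other 4 letters (IOOI).
Those 4 letters have I appearing twice and O appearing twice, giving (4)!/(2!·2!) = 6.

6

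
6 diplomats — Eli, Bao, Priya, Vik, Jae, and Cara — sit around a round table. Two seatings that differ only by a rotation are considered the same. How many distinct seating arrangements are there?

Fix one person's seat to break rotational symmetry; the remaining 5 people can be arranged in (5)! = 120 ways.

120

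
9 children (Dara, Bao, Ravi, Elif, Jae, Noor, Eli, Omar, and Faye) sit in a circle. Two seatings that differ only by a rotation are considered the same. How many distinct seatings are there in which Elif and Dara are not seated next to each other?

All circular seatings of 9 people number (8)! = 40320.
Seatings with Elif beside Dara: treat them as a block with 2 internal orders, giving 2 × (7)! = 10080.
Subtracting, 40320 − 10080 = 30240.

30240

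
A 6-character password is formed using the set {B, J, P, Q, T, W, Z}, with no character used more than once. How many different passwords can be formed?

With no repetition, fill the 6 characters in order: 7 choices, then 6, down to 2.
7 × 6 × 5 × 4 × 3 × 2 = 5040.

5040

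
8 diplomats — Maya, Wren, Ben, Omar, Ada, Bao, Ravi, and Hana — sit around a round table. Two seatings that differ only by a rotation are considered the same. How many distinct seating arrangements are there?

5040

Seat Maya anywhere (absorbing the rotational symmetry), then permute the other 7: (7)! = 5040.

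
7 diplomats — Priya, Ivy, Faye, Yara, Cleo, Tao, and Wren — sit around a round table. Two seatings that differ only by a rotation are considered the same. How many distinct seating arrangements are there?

720

Seat Priya anywhere (absorbing the rotational symmetry), then permute the other 6: (6)! = 720.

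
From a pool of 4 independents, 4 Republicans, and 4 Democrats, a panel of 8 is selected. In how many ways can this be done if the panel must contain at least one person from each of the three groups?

492

With no constraint there are C(12,8) = 495 possible selections.
Selections missing a whole group: no independents → C(8,8) = 1; no Republicans → C(8,8) = 1; no Democrats → C(8,8) = 1.
Add back selections omitting two groups (i.e. drawn from a single group): C(4,8) + C(4,8) + C(4,8) = 0.
By inclusion–exclusion: 495 − 3 + 0 = 492.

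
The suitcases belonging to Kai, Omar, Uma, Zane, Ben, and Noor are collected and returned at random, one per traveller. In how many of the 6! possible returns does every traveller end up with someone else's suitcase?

This is the derangement count D_6: permutations of 6 items with no fixed point.
By inclusion–exclusion this is Σ_{j=0}^{6} (−1)^j C(6,j)·(6−j)!.
Computing: 720 − 720 + 360 − 120 + 30 − 6 + 1 = 265.

265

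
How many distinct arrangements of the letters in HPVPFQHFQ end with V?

2520

With the last slot taken by V, it remains to arrange the other 8 letters (HPPFQHFQ).
Those 8 letters have F appearing twice, H appearing twice, P appearing twice, and Q appearing twice, giving (8)!/(2!·2!·2!·2!) = 2520.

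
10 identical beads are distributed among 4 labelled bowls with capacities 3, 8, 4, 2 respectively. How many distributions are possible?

Ignoring the caps, the number of non-negative solutions to x_1+…+x_4 = 10 is C(13,3) = 286.
Subtract solutions that violate a single cap (substitute x_i' = x_i − (cap_i+1)): x_1 ≥ 4 gives C(9,3) = 84; x_2 ≥ 9 gives C(4,3) = 4; x_3 ≥ 5 gives C(8,3) = 56; x_4 ≥ 3 gives C(10,3) = 120. Together 264.
Add back pairs where two caps are both exceeded: 0 + 4 + 20 + 0 + 0 + 10 = 34.
By inclusion–exclusion the count is 286 − 264 + 34 = 56.

56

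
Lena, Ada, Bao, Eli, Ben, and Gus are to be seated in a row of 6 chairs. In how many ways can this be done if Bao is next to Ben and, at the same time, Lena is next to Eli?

Treat {Bao,Ben} as one block (2 orders) and {Lena,Eli} as another (2 orders).
That leaves 4 units to arrange: 2 × 2 × 4! = 4 × 24 = 96.

96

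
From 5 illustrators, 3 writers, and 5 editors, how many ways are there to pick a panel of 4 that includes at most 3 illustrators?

710

Split by how many illustrators are chosen (0 through 3).
Sum: C(5,0)·C(8,4) + C(5,1)·C(8,3) + C(5,2)·C(8,2) + C(5,3)·C(8,1) = 70 + 280 + 280 + 80 = 710.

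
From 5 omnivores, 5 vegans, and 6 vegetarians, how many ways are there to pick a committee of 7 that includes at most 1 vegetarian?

Split by how many vegetarians are chosen (0 through 1).
Sum: C(6,0)·C(10,7) + C(6,1)·C(10,6) = 120 + 1260 = 1380.

1380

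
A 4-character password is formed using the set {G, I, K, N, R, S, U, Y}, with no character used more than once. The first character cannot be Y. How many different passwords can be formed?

1470

The first character has 8−1 = 7 choices (anything except Y).
The remaining 3 characters are filled from the other 7 symbols without repetition: 7 × 6 × 5 = 210.
Total: 7 × 210 = 1470.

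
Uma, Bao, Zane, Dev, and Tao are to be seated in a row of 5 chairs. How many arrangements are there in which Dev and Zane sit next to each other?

48

Treat {Dev, Zane} as a single unit. There are 4 units to order, and the pair itself can be ordered 2 ways.
That gives 2 × 4! = 2 × 24 = 48.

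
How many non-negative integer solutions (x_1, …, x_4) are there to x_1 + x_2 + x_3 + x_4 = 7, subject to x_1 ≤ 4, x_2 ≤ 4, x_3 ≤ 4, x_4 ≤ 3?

70

Ignoring the caps, the number of non-negative solutions to x_1+…+x_4 = 7 is C(10,3) = 120.
Subtract solutions that violate a single cap (substitute x_i' = x_i − (cap_i+1)): x_1 ≥ 5 gives C(5,3) = 10; x_2 ≥ 5 gives C(5,3) = 10; x_3 ≥ 5 gives C(5,3) = 10; x_4 ≥ 4 gives C(6,3) = 20. Together 50.
No two caps can be exceeded simultaneously, so the pair terms are all 0.
By inclusion–exclusion the count is 120 − 50 + 0 = 70.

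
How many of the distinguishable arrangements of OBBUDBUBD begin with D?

With the first slot taken by D, it remains to arrange the other 8 letters (OBBUBUBD).
Those 8 letters have B appearing 4 times and U appearing twice, giving (8)!/(4!·2!) = 840.

840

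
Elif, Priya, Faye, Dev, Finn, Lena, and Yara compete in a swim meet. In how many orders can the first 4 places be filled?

There are 7 choices for 1st place, 6 for 2nd, and so on down to 4 for position 4.
That gives 7 × 6 × 5 × 4 = 840.

840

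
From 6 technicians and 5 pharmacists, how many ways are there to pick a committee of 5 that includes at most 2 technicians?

Split by how many technicians are chosen (0 through 2).
Sum: C(6,0)·C(5,5) + C(6,1)·C(5,4) + C(6,2)·C(5,3) = 1 + 30 + 150 = 181.

181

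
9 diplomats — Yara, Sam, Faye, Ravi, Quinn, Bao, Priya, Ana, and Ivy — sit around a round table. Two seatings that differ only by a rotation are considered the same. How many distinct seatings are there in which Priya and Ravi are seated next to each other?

Treat {Priya, Ravi} as one unit (2 internal orders) and seat the resulting 8 units around the table: (7)! circular arrangements.
So 2 × (7)! = 2 × 5040 = 10080.

10080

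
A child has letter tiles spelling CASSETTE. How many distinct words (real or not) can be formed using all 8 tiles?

Letter multiplicities in CASSETTE: A×1, C×1, E×2, S×2, T×2.
Dividing 8! = 40320 by 2!·2!·2! = 8 for the repeated letters gives 5040.

5040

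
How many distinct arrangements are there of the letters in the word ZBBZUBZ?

Letter multiplicities in ZBBZUBZ: B×3, U×1, Z×3.
Dividing 7! = 5040 by 3!·3! = 36 for the repeated letters gives 140.

140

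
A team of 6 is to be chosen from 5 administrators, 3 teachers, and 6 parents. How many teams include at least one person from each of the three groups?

Total 6-person selections from all 14: C(14,6) = 3003.
Selections missing a whole group: no administrators → C(9,6) = 84; no teachers → C(11,6) = 462; no parents → C(8,6) = 28.
Add back selections omitting two groups (i.e. drawn from a single group): C(5,6) + C(3,6) + C(6,6) = 1.
By inclusion–exclusion: 3003 − 574 + 1 = 2430.

2430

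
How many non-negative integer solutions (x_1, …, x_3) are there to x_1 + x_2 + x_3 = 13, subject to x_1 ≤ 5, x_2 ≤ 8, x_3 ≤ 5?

Ignoring the caps, the number of non-negative solutions to x_1+…+x_3 = 13 is C(15,2) = 105.
Subtract solutions that violate a single cap (substitute x_i' = x_i − (cap_i+1)): x_1 ≥ 6 gives C(9,2) = 36; x_2 ≥ 9 gives C(6,2) = 15; x_3 ≥ 6 gives C(9,2) = 36. Together 87.
Add back pairs where two caps are both exceeded: 0 + 3 + 0 = 3.
By inclusion–exclusion the count is 105 − 87 + 3 = 21.

21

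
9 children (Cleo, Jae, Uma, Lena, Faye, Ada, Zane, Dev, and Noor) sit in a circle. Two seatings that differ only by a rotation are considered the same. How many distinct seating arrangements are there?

Seat Cleo anywhere (absorbing the rotational symmetry), then permute the other 8: (8)! = 40320.

40320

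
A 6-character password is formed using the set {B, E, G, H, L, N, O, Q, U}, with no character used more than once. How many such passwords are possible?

Choose and order 6 of the 9 symbols: the first character has 9 options, the next 8, and so on down to 4.
9 × 8 × 7 × 6 × 5 × 4 = 60480.

60480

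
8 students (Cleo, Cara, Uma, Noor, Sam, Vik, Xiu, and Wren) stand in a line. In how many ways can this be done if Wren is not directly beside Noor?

Of the 8! = 40320 arrangements, those with Wren and Noor adjacent number 2 × 7! = 10080 (treat the pair as a block with 2 internal orders).
Complementary counting: 40320 − 10080 = 30240.

30240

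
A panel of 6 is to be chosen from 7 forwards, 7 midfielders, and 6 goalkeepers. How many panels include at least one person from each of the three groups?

Total 6-person selections from all 20: C(20,6) = 38760.
Selections missing a whole group: no forwards → C(13,6) = 1716; no midfielders → C(13,6) = 1716; no goalkeepers → C(14,6) = 3003.
Add back selections omitting two groups (i.e. drawn from a single group): C(7,6) + C(7,6) + C(6,6) = 15.
By inclusion–exclusion: 38760 − 6435 + 15 = 32340.

32340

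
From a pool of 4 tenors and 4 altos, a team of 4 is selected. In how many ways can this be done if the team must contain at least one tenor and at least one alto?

68

With no constraint there are C(8,4) = 70 possible selections.
Subtract selections that omit an entire group: no tenors → C(4,4) = 1; no altos → C(4,4) = 1.
Both groups omitted at once is impossible, so 70 − 2 = 68.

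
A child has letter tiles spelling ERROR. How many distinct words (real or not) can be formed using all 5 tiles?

20

Letter multiplicities in ERROR: E×1, O×1, R×3.
The number of distinct arrangements is 5!/(3!) = 120/6 = 20.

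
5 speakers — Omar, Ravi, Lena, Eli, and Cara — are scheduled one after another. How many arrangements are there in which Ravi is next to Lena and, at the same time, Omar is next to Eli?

Treat {Ravi,Lena} as one block (2 orders) and {Omar,Eli} as another (2 orders).
That leaves 3 units to arrange: 2 × 2 × 3! = 4 × 6 = 24.

24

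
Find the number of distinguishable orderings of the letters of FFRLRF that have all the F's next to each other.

Treat the 3 copies of F as a single block. The multiset to arrange is then {FFF, L, R, R}, 4 items in all.
That gives (4)!/(2!) = 12 arrangements.

12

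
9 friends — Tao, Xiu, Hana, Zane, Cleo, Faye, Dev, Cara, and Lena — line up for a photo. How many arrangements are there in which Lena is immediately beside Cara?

Treat {Lena, Cara} as a single unit. There are 8 units to order, and the pair itself can be ordered 2 ways.
So the count is 2·(8)! = 80640.

80640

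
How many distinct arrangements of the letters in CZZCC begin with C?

With the first slot taken by C, it remains to arrange the other 4 letters (ZZCC).
Those 4 letters have C appearing twice and Z appearing twice, giving (4)!/(2!·2!) = 6.

6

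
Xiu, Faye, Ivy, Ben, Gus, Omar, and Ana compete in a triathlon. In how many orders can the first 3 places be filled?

This is an ordered selection of 3 from 7: P(7,3).
That gives 7 × 6 × 5 = 210.

210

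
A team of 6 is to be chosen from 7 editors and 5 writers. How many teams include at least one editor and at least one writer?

917

With no constraint there are C(12,6) = 924 possible selections.
Selections missing a whole group: no editors → C(5,6) = 0; no writers → C(7,6) = 7.
Both groups omitted at once is impossible, so 924 − 7 = 917.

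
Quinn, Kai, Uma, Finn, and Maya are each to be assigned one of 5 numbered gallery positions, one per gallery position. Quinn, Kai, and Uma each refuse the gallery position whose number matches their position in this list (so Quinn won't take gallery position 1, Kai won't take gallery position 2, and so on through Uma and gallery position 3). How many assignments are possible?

Let Aᵢ (for i ∈ {1, 2, 3}) be the placements that put person i in their forbidden gallery position. Any j of these fix j positions, leaving (5−j)! ways to fill the rest, and there are C(3,j) ways to pick which j.
By inclusion–exclusion, the number of valid placements is Σ_{j=0}^{3} (−1)^j C(3,j)·(5−j)!.
Computing: 120 − 72 + 18 − 2 = 64.

64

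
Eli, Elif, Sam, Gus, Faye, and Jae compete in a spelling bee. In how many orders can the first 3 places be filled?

120

There are 6 choices for 1st place, 5 for 2nd, and 4 for 3rd.
That gives 6 × 5 × 4 = 120.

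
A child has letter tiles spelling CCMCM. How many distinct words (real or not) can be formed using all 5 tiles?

10

CCMCM has 5 letters with C appearing 3 times and M appearing twice.
Dividing 5! = 120 by 3!·2! = 12 for the repeated letters gives 10.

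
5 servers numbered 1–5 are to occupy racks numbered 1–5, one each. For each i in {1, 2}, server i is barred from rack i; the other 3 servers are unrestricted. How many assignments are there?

78

Let Aᵢ (for i ∈ {1, 2}) be the placements that put server i in its forbidden rack. Any j of these fix j positions, leaving (5−j)! ways to fill the rest, and there are C(2,j) ways to pick which j.
By inclusion–exclusion, the number of valid placements is Σ_{j=0}^{2} (−1)^j C(2,j)·(5−j)!.
Computing: 120 − 48 + 6 = 78.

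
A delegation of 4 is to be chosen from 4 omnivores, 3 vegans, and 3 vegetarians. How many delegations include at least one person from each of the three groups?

126

With no constraint there are C(10,4) = 210 possible selections.
Selections missing a whole group: no omnivores → C(6,4) = 15; no vegans → C(7,4) = 35; no vegetarians → C(7,4) = 35.
Add back selections omitting two groups (i.e. drawn from a single group): C(4,4) + C(3,4) + C(3,4) = 1.
By inclusion–exclusion: 210 − 85 + 1 = 126.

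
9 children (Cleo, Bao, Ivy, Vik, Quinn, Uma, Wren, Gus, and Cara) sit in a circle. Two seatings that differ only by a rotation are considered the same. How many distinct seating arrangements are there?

40320

Around a circle, 9 distinct people have 9!/9 = (8)! = 40320 rotationally distinct seatings.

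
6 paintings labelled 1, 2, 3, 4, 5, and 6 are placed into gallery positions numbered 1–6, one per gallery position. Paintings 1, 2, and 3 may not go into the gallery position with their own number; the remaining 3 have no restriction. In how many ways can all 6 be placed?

426

Let Aᵢ (for i ∈ {1, 2, 3}) be the placements that put painting i in its forbidden gallery position. Any j of these fix j positions, leaving (6−j)! ways to fill the rest, and there are C(3,j) ways to pick which j.
By inclusion–exclusion, the number of valid placements is Σ_{j=0}^{3} (−1)^j C(3,j)·(6−j)!.
Computing: 720 − 360 + 72 − 6 = 426.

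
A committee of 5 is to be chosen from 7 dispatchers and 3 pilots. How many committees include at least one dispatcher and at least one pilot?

231

With no constraint there are C(10,5) = 252 possible selections.
Selections missing a whole group: no dispatchers → C(3,5) = 0; no pilots → C(7,5) = 21.
Both groups omitted at once is impossible, so 252 − 21 = 231.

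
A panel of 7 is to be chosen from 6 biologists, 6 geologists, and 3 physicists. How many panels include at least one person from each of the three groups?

With no constraint there are C(15,7) = 6435 possible selections.
Subtract selections that omit an entire group: no biologists → C(9,7) = 36; no geologists → C(9,7) = 36; no physicists → C(12,7) = 792.
Add back selections omitting two groups (i.e. drawn from a single group): C(6,7) + C(6,7) + C(3,7) = 0.
By inclusion–exclusion: 6435 − 864 + 0 = 5571.

5571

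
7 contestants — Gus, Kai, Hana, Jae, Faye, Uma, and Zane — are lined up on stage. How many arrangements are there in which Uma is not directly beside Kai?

3600

Of the 7! = 5040 arrangements, those with Uma and Kai adjacent number 2 × 6! = 1440 (treat the pair as a block with 2 internal orders).
Complementary counting: 5040 − 1440 = 3600.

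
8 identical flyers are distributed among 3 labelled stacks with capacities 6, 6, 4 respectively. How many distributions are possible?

Ignoring the caps, the number of non-negative solutions to x_1+…+x_3 = 8 is C(10,2) = 45.
Subtract solutions that violate a single cap (substitute x_i' = x_i − (cap_i+1)): x_1 ≥ 7 gives C(3,2) = 3; x_2 ≥ 7 gives C(3,2) = 3; x_3 ≥ 5 gives C(5,2) = 10. Together 16.
No two caps can be exceeded simultaneously, so the pair terms are all 0.
By inclusion–exclusion the count is 45 − 16 + 0 = 29.

29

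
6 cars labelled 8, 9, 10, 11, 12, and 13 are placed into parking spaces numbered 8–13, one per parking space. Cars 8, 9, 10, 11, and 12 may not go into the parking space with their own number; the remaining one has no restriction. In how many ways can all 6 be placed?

309

Let Aᵢ (for 8 ≤ i ≤ 12) be the placements that put car i in its forbidden parking space. Any j of these fix j positions, leaving (6−j)! ways to fill the rest, and there are C(5,j) ways to pick which j.
By inclusion–exclusion, the number of valid placements is Σ_{j=0}^{5} (−1)^j C(5,j)·(6−j)!.
Computing: 720 − 600 + 240 − 60 + 10 − 1 = 309.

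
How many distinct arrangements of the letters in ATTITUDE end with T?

2520

With the last slot taken by T, it remains to arrange the other 7 letters (ATITUDE).
Those 7 letters have T appearing twice, giving (7)!/(2!) = 2520.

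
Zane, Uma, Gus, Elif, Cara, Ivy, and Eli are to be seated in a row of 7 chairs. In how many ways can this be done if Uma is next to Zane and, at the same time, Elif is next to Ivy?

Treat {Uma,Zane} as one block (2 orders) and {Elif,Ivy} as another (2 orders).
That leaves 5 units to arrange: 2 × 2 × 5! = 4 × 120 = 480.

480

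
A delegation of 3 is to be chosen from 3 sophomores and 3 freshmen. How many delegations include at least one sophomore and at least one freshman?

18

Total 3-person selections from all 6: C(6,3) = 20.
Subtract selections that omit an entire group: no sophomores → C(3,3) = 1; no freshmen → C(3,3) = 1.
Both groups omitted at once is impossible, so 20 − 2 = 18.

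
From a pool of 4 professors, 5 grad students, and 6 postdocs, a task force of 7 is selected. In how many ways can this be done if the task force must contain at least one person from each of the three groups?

5949

Unrestricted: C(15,7) = 6435 ways to pick any 7 of the 15.
Selections missing a whole group: no professors → C(11,7) = 330; no grad students → C(10,7) = 120; no postdocs → C(9,7) = 36.
Add back selections omitting two groups (i.e. drawn from a single group): C(4,7) + C(5,7) + C(6,7) = 0.
By inclusion–exclusion: 6435 − 486 + 0 = 5949.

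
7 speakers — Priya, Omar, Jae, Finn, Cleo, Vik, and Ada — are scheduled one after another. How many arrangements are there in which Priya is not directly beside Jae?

There are 7! = 5040 arrangements in all. If Priya and Jae are adjacent, merging them into one block gives 2·(6)! = 1440 arrangements.
Complementary counting: 5040 − 1440 = 3600.

3600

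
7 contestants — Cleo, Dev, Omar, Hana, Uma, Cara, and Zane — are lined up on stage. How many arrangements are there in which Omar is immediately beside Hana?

Glue Omar and Hana into one block (2 internal orders), leaving 6 units to arrange in a row.
That gives 2 × 6! = 2 × 720 = 1440.

1440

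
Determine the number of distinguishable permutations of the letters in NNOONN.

15

NNOONN has 6 letters with N appearing 4 times and O appearing twice.
The number of distinct arrangements is 6!/(4!·2!) = 720/48 = 15.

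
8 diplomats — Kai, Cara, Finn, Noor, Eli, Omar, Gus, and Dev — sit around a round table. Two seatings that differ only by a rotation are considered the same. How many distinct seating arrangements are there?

5040

Fix one person's seat to break rotational symmetry; the remaining 7 people can be arranged in (7)! = 5040 ways.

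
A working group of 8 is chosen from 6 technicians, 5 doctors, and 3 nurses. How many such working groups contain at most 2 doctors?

Split by how many doctors are chosen (0 through 2).
Sum: C(5,0)·C(9,8) + C(5,1)·C(9,7) + C(5,2)·C(9,6) = 9 + 180 + 840 = 1029.

1029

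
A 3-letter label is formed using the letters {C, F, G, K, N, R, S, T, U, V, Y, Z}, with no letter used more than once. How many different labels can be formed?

Choose and order 3 of the 12 symbols: the first letter has 12 options, the next 11, then 10.
That product is 12 × 11 × 10 = 1320.

1320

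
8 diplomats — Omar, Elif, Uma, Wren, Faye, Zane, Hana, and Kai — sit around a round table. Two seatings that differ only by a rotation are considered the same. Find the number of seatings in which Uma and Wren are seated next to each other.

Glue Uma and Wren into a block (2 internal orders). Seating 7 units around a circle gives (6)! arrangements.
So 2 × (6)! = 2 × 720 = 1440.

1440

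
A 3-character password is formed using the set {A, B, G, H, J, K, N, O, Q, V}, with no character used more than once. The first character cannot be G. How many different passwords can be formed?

648

The first character has 10−1 = 9 choices (anything except G).
The remaining 2 characters are filled from the other 9 symbols without repetition: 9 × 8 = 72.
Total: 9 × 72 = 648.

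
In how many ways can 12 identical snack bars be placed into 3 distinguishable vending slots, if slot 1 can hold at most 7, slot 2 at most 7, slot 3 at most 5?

Ignoring the caps, the number of non-negative solutions to x_1+…+x_3 = 12 is C(14,2) = 91.
Subtract solutions that violate a single cap (substitute x_i' = x_i − (cap_i+1)): x_1 ≥ 8 gives C(6,2) = 15; x_2 ≥ 8 gives C(6,2) = 15; x_3 ≥ 6 gives C(8,2) = 28. Together 58.
No two caps can be exceeded simultaneously, so the pair terms are all 0.
By inclusion–exclusion the count is 91 − 58 + 0 = 33.

33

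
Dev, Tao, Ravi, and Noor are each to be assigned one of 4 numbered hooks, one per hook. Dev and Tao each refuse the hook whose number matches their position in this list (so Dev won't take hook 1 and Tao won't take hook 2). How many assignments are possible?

Let Aᵢ (for i ∈ {1, 2}) be the placements that put person i in their forbidden hook. Any j of these fix j positions, leaving (4−j)! ways to fill the rest, and there are C(2,j) ways to pick which j.
By inclusion–exclusion, the number of valid placements is Σ_{j=0}^{2} (−1)^j C(2,j)·(4−j)!.
Computing: 24 − 12 + 2 = 14.

14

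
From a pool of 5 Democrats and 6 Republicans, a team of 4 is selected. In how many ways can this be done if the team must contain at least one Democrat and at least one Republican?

310

Total 4-person selections from all 11: C(11,4) = 330.
Selections missing a whole group: no Democrats → C(6,4) = 15; no Republicans → C(5,4) = 5.
Both groups omitted at once is impossible, so 330 − 20 = 310.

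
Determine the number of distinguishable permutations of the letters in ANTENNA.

ANTENNA has 7 letters with A appearing twice and N appearing 3 times.
Dividing 7! = 5040 by 3!·2! = 12 for the repeated letters gives 420.

420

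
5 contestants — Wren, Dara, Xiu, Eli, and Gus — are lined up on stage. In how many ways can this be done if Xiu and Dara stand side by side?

48

Place the 3 others and the Xiu-Dara pair as 4 objects in a line; the pair has 2 internal arrangements.
So the count is 2·(4)! = 48.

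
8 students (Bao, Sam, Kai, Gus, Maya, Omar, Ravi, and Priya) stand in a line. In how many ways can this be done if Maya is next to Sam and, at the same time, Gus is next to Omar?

2880

Treat {Maya,Sam} as one block (2 orders) and {Gus,Omar} as another (2 orders).
That leaves 6 units to arrange: 2 × 2 × 6! = 4 × 720 = 2880.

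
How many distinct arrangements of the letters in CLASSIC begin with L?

Fix L in the first position and arrange the remaining 6 letters.
Those 6 letters have C appearing twice and S appearing twice, giving (6)!/(2!·2!) = 180.

180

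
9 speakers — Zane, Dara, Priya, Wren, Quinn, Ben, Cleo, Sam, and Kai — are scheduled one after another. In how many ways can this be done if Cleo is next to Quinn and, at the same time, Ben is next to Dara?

Treat {Cleo,Quinn} as one block (2 orders) and {Ben,Dara} as another (2 orders).
That leaves 7 units to arrange: 2 × 2 × 7! = 4 × 5040 = 20160.

20160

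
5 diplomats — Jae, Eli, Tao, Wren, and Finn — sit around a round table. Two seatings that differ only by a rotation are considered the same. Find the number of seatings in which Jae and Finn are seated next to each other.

Glue Jae and Finn into a block (2 internal orders). Seating 4 units around a circle gives (3)! arrangements.
So 2 × (3)! = 2 × 6 = 12.

12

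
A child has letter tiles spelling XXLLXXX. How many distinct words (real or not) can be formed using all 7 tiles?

21

XXLLXXX has 7 letters with L appearing twice and X appearing 5 times.
The number of distinct arrangements is 7!/(5!·2!) = 5040/240 = 21.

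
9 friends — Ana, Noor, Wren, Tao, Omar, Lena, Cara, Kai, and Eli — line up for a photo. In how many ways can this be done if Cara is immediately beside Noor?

Treat {Cara, Noor} as a single unit. There are 8 units to order, and the pair itself can be ordered 2 ways.
That gives 2 × 8! = 2 × 40320 = 80640.

80640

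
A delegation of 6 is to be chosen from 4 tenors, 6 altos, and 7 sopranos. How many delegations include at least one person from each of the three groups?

9996

Unrestricted: C(17,6) = 12376 ways to pick any 6 of the 17.
Selections missing a whole group: no tenors → C(13,6) = 1716; no altos → C(11,6) = 462; no sopranos → C(10,6) = 210.
Add back selections omitting two groups (i.e. drawn from a single group): C(4,6) + C(6,6) + C(7,6) = 8.
By inclusion–exclusion: 12376 − 2388 + 8 = 9996.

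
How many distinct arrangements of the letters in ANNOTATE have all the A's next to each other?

Treat the 2 copies of A as a single block. The multiset to arrange is then {AA, E, N, N, O, T, T}, 7 items in all.
That gives (7)!/(2!·2!) = 1260 arrangements.

1260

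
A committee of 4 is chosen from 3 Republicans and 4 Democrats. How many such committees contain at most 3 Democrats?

34

Split by how many Democrats are chosen (0 through 3).
Sum: C(4,0)·C(3,4) + C(4,1)·C(3,3) + C(4,2)·C(3,2) + C(4,3)·C(3,1) = 0 + 4 + 18 + 12 = 34.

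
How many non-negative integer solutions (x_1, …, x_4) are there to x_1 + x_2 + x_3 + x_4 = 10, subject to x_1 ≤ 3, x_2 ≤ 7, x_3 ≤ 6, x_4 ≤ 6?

152

Without the upper bounds there are C(13,3) = 286 ways to split 10 among 4 variables.
Subtract solutions that violate a single cap (substitute x_i' = x_i − (cap_i+1)): x_1 ≥ 4 gives C(9,3) = 84; x_2 ≥ 8 gives C(5,3) = 10; x_3 ≥ 7 gives C(6,3) = 20; x_4 ≥ 7 gives C(6,3) = 20. Together 134.
No two caps can be exceeded simultaneously, so the pair terms are all 0.
By inclusion–exclusion the count is 286 − 134 + 0 = 152.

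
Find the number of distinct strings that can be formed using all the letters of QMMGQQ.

The 6 letters of QMMGQQ have repeats: M appearing twice and Q appearing 3 times.
The number of distinct arrangements is 6!/(3!·2!) = 720/12 = 60.

60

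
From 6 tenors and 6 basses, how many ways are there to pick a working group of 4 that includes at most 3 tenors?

480

Split by how many tenors are chosen (0 through 3).
Sum: C(6,0)·C(6,4) + C(6,1)·C(6,3) + C(6,2)·C(6,2) + C(6,3)·C(6,1) = 15 + 120 + 225 + 120 = 480.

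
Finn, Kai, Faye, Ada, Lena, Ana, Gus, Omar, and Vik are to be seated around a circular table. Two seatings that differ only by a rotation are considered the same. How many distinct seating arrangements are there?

40320

Fix one person's seat to break rotational symmetry; the remaining 8 people can be arranged in (8)! = 40320 ways.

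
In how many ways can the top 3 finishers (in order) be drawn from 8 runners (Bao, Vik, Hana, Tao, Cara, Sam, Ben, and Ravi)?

336

This is an ordered selection of 3 from 8: P(8,3).
That gives 8 × 7 × 6 = 336.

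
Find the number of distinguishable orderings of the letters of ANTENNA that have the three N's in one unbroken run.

60

Treat the 3 copies of N as a single block. The multiset to arrange is then {NNN, A, A, E, T}, 5 items in all.
That gives (5)!/(2!) = 60 arrangements.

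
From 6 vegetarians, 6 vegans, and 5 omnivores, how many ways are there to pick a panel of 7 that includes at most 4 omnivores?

19382

Split by how many omnivores are chosen (0 through 4).
Sum: C(5,0)·C(12,7) + C(5,1)·C(12,6) + C(5,2)·C(12,5) + C(5,3)·C(12,4) + C(5,4)·C(12,3) = 792 + 4620 + 7920 + 4950 + 1100 = 19382.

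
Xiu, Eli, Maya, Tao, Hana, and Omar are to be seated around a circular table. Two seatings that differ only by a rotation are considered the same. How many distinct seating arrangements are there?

120

Fix one person's seat to break rotational symmetry; the remaining 5 people can be arranged in (5)! = 120 ways.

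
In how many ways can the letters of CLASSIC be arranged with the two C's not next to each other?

900

Total arrangements of CLASSIC: 7!/(2!·2!) = 1260.
If the two C's are adjacent, glue them into one block, leaving 6 items to arrange: (6)!/(2!) = 360 ways.
Subtracting, 1260 − 360 = 900 arrangements keep the C's apart.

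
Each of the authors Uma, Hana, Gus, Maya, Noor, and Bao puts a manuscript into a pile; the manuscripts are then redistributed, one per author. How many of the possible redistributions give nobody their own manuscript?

This is the derangement count D_6: permutations of 6 items with no fixed point.
By inclusion–exclusion this is Σ_{j=0}^{6} (−1)^j C(6,j)·(6−j)!.
Computing: 720 − 720 + 360 − 120 + 30 − 6 + 1 = 265.

265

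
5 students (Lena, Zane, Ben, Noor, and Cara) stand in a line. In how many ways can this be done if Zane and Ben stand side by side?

48

Place the 3 others and the Zane-Ben pair as 4 objects in a line; the pair has 2 internal arrangements.
So the count is 2·(4)! = 48.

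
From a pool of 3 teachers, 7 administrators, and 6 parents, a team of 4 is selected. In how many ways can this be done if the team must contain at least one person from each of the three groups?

With no constraint there are C(16,4) = 1820 possible selections.
Subtract selections that omit an entire group: no teachers → C(13,4) = 715; no administrators → C(9,4) = 126; no parents → C(10,4) = 210.
Add back selections omitting two groups (i.e. drawn from a single group): C(3,4) + C(7,4) + C(6,4) = 50.
By inclusion–exclusion: 1820 − 1051 + 50 = 819.

819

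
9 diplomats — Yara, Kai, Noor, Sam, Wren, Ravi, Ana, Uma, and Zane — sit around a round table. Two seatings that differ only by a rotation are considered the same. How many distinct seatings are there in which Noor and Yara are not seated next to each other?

All circular seatings of 9 people number (8)! = 40320.
Seatings with Noor beside Yara: treat them as a block with 2 internal orders, giving 2 × (7)! = 10080.
Subtracting, 40320 − 10080 = 30240.

30240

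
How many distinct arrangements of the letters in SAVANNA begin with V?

Fix V in the first position and arrange the remaining 6 letters.
Those 6 letters have A appearing 3 times and N appearing twice, giving (6)!/(3!·2!) = 60.

60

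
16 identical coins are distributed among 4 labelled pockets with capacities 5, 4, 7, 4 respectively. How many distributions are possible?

35

Ignoring the caps, the number of non-negative solutions to x_1+…+x_4 = 16 is C(19,3) = 969.
Subtract solutions that violate a single cap (substitute x_i' = x_i − (cap_i+1)): x_1 ≥ 6 gives C(13,3) = 286; x_2 ≥ 5 gives C(14,3) = 364; x_3 ≥ 8 gives C(11,3) = 165; x_4 ≥ 5 gives C(14,3) = 364. Together 1179.
Add back pairs where two caps are both exceeded: 56 + 10 + 56 + 20 + 84 + 20 = 246.
Subtract triples: 0 + 1 + 0 + 0 = 1.
By inclusion–exclusion the count is 969 − 1179 + 246 − 1 = 35.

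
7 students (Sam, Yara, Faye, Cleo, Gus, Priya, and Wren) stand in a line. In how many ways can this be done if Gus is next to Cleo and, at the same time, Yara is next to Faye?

480

Treat {Gus,Cleo} as one block (2 orders) and {Yara,Faye} as another (2 orders).
That leaves 5 units to arrange: 2 × 2 × 5! = 4 × 120 = 480.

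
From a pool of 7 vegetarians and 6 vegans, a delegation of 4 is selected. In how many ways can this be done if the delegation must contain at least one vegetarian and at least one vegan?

665

Total 4-person selections from all 13: C(13,4) = 715.
Subtract selections that omit an entire group: no vegetarians → C(6,4) = 15; no vegans → C(7,4) = 35.
Both groups omitted at once is impossible, so 715 − 50 = 665.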